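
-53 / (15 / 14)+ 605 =8333 / 15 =555.53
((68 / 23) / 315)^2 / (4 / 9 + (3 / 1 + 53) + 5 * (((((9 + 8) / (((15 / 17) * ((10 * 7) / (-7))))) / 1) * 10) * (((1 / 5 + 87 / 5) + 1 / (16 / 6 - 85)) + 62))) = -1142128 / 98670652180065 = -0.00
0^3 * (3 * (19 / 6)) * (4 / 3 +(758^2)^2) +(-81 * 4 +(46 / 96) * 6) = -2569 / 8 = -321.12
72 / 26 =2.77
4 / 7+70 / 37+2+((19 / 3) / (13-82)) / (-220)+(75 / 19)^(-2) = 2225255371 / 491452500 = 4.53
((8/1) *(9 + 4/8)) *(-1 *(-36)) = 2736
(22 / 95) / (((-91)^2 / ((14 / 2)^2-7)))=132 / 112385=0.00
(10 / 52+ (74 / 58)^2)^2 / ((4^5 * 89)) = 1583960401 / 43574122582016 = 0.00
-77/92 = -0.84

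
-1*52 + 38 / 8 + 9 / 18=-187 / 4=-46.75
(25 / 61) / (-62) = -25 / 3782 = -0.01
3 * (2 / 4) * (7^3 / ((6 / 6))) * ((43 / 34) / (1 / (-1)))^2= 1902621 / 2312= 822.93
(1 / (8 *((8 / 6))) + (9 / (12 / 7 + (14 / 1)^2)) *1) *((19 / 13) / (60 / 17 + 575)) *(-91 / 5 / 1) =-249033 / 38890400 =-0.01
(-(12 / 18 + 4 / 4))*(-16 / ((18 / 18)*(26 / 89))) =91.28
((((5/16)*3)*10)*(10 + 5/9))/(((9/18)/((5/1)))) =11875/12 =989.58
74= 74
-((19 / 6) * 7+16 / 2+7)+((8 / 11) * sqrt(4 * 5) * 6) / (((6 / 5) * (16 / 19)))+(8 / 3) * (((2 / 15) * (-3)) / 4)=-1123 / 30+95 * sqrt(5) / 11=-18.12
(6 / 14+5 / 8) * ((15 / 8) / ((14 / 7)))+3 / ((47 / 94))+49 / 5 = 75209 / 4480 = 16.79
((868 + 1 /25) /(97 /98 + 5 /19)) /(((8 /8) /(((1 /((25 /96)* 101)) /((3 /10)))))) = 2586064768 /29454125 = 87.80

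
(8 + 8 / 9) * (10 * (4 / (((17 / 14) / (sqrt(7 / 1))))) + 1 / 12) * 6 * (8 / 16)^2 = 10 / 9 + 22400 * sqrt(7) / 51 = 1163.17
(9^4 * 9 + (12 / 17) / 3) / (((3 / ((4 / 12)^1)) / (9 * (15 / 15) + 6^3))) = 25095925 / 17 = 1476230.88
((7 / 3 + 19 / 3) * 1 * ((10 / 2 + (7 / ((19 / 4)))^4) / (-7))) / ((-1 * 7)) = 10974262 / 6385729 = 1.72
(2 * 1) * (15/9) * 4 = 40/3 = 13.33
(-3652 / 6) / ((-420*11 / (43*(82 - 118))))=-7138 / 35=-203.94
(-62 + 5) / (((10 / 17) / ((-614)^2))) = -182654562 / 5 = -36530912.40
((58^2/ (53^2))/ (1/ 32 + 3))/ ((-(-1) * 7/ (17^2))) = 31110272/ 1907311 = 16.31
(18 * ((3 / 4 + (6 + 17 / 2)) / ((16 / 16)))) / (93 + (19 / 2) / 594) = 326106 / 110503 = 2.95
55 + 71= 126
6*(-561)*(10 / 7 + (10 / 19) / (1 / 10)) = -2995740 / 133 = -22524.36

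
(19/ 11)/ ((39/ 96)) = 608/ 143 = 4.25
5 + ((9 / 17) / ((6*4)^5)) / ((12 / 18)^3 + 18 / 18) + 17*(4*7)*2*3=55780802561 / 19496960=2861.00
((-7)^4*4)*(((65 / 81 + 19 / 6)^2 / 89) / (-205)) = -8.29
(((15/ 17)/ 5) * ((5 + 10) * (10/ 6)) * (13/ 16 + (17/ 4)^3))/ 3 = 124125/ 1088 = 114.09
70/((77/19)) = 190/11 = 17.27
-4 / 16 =-1 / 4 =-0.25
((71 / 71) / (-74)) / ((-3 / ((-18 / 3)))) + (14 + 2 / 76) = 19683 / 1406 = 14.00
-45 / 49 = -0.92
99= 99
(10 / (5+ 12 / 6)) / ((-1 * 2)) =-5 / 7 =-0.71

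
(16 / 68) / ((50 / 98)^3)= 470596 / 265625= 1.77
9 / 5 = 1.80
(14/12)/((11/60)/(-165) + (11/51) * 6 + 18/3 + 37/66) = 196350/1321763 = 0.15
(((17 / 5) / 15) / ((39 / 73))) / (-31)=-1241 / 90675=-0.01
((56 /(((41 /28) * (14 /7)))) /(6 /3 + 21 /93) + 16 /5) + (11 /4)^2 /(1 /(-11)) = -16158451 /226320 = -71.40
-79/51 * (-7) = 10.84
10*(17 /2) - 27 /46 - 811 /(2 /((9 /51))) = 5026 /391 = 12.85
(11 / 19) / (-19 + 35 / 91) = -13 / 418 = -0.03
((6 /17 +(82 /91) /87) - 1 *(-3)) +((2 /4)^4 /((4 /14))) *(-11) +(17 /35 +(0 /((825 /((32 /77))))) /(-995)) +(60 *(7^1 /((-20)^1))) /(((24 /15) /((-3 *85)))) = 72103478303 /21534240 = 3348.32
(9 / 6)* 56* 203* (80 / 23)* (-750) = -1023120000 / 23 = -44483478.26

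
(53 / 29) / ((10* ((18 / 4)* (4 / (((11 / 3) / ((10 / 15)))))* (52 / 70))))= 4081 / 54288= 0.08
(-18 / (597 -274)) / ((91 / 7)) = -18 / 4199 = -0.00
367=367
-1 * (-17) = 17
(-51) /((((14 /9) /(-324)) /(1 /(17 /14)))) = 8748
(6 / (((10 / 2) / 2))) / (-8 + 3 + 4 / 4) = -3 / 5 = -0.60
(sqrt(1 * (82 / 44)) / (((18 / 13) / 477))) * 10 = 3445 * sqrt(902) / 22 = 4702.94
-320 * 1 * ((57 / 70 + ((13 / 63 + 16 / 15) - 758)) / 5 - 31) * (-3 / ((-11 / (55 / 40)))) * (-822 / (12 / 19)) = -597518650 / 21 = -28453269.05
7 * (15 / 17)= 105 / 17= 6.18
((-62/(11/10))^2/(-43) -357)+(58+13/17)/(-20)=-767433937/1769020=-433.82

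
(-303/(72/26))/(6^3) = -1313/2592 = -0.51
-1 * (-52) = 52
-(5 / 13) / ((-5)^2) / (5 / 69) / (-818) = 0.00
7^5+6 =16813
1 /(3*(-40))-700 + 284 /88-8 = -930311 /1320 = -704.78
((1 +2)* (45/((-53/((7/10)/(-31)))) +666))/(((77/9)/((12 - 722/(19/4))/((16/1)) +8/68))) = -34686154611/17205496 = -2015.99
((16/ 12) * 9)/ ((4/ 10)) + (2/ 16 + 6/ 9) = 739/ 24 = 30.79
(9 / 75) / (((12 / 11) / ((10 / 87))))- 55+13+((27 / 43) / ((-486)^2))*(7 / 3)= -41.99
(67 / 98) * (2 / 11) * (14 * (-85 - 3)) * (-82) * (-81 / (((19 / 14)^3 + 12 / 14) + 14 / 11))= -10234135296 / 46579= -219715.65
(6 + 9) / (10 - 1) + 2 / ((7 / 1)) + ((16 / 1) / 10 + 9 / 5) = 562 / 105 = 5.35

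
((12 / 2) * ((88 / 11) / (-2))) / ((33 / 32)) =-256 / 11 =-23.27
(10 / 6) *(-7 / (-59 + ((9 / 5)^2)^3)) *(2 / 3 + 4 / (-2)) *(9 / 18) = -546875 / 1756953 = -0.31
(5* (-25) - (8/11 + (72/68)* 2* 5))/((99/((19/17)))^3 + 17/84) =-14686792596/74881298532557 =-0.00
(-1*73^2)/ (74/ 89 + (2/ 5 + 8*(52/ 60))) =-1422843/ 2180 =-652.68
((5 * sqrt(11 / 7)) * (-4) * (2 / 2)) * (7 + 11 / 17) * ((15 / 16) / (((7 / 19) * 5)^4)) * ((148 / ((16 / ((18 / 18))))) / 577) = -188053203 * sqrt(77) / 6594394520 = -0.25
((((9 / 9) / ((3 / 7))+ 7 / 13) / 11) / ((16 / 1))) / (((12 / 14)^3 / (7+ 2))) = 0.23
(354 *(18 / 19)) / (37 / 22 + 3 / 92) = 6448464 / 32965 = 195.62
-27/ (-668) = 27/ 668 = 0.04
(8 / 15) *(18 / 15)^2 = 96 / 125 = 0.77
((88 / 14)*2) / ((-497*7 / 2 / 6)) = -1056 / 24353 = -0.04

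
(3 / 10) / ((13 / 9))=27 / 130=0.21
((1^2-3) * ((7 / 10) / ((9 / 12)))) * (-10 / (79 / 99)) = 1848 / 79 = 23.39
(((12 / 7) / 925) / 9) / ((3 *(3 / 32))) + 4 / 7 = 100028 / 174825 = 0.57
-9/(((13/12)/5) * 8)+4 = -31/26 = -1.19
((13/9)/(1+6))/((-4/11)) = -143/252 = -0.57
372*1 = 372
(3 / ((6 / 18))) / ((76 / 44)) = 99 / 19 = 5.21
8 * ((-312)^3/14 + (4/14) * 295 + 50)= -121477792/7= -17353970.29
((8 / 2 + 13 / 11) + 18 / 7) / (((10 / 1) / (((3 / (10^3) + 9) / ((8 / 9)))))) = 48373119 / 6160000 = 7.85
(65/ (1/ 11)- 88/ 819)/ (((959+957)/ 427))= 35715317/ 224172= 159.32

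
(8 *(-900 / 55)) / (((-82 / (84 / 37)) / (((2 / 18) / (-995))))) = -1344 / 3320713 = -0.00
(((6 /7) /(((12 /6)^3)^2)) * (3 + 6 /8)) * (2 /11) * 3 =135 /4928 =0.03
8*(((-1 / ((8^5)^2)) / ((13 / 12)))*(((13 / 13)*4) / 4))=-3 / 436207616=-0.00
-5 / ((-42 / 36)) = 30 / 7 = 4.29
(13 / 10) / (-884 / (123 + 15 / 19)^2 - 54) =-0.02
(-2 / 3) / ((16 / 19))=-19 / 24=-0.79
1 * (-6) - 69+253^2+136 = 64070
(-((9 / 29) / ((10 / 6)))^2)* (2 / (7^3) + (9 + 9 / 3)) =-103518 / 248675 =-0.42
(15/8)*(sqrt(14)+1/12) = 5/32+15*sqrt(14)/8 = 7.17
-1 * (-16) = 16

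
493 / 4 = 123.25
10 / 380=1 / 38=0.03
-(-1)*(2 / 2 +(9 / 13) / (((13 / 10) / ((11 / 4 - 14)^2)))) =92477 / 1352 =68.40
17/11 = 1.55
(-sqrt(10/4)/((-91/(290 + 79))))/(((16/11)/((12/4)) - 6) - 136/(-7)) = 12177 *sqrt(10)/83564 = 0.46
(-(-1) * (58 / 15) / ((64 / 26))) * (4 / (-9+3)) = -377 / 360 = -1.05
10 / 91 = 0.11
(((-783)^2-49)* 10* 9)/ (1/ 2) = 110347200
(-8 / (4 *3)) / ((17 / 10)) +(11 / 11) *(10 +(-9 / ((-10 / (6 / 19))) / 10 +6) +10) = 1242077 / 48450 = 25.64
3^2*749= 6741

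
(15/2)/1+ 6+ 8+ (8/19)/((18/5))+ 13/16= 61367/2736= 22.43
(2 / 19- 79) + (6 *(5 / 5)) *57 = 4999 / 19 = 263.11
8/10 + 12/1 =64/5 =12.80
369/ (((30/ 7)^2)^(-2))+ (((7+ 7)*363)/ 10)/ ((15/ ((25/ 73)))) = 21821003647/ 175273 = 124497.23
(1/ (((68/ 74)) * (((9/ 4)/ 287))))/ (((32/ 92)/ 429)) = 34925891/ 204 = 171205.35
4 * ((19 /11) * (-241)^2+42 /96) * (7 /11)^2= 162505.32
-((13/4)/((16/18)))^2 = -13689/1024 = -13.37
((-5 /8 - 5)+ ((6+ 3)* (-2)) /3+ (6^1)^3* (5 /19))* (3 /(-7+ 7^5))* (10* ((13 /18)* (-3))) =-29783 /170240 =-0.17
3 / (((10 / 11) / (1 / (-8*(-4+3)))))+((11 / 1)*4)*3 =10593 / 80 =132.41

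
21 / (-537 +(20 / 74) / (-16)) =-0.04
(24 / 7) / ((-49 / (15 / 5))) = -72 / 343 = -0.21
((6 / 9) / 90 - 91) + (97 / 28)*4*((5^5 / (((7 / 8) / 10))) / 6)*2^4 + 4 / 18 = 1319637.12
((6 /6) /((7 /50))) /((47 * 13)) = 0.01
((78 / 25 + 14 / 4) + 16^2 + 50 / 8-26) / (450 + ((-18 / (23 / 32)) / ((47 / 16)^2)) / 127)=156711600343 / 290347259400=0.54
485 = 485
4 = 4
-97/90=-1.08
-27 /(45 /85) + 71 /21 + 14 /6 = -45.29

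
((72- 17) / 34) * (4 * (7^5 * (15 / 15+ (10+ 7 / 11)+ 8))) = 36303120 / 17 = 2135477.65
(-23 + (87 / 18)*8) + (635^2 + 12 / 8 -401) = 2417047 / 6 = 402841.17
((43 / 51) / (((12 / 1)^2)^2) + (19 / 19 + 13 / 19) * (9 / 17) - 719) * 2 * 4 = -14429082575 / 2511648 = -5744.87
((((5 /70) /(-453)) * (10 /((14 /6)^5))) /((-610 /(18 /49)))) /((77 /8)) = 5832 /4088667814847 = 0.00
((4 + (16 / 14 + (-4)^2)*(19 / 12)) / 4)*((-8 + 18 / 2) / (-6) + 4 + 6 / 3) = 545 / 12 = 45.42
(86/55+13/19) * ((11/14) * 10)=2349/133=17.66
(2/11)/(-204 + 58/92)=-92/102905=-0.00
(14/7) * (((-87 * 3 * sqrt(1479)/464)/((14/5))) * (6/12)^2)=-45 * sqrt(1479)/448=-3.86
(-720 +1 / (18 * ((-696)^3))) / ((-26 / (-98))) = -214105981501489 / 78893927424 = -2713.85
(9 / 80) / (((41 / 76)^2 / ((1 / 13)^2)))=3249 / 1420445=0.00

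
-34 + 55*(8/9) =134/9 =14.89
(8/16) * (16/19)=8/19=0.42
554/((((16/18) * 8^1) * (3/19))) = 15789/32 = 493.41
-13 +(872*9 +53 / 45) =352628 / 45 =7836.18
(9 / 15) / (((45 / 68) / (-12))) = -272 / 25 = -10.88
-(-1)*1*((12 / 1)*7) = 84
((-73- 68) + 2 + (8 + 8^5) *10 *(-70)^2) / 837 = 535341287 / 279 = 1918785.97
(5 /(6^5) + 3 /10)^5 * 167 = 36442088989758433053983 /88844650093530316800000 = 0.41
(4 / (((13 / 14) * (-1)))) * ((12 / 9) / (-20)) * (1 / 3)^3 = 56 / 5265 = 0.01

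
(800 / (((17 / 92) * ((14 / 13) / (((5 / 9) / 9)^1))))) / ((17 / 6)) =4784000 / 54621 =87.59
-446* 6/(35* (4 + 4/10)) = -1338/77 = -17.38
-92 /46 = -2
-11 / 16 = -0.69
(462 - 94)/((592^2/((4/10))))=23/54760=0.00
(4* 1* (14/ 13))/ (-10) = -28/ 65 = -0.43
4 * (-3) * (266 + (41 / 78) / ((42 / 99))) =-291825 / 91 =-3206.87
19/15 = 1.27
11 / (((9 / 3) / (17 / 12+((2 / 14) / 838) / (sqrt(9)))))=5.19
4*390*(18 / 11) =28080 / 11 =2552.73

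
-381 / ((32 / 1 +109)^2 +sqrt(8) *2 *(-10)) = -7574661 / 395250961-15240 *sqrt(2) / 395250961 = -0.02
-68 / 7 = -9.71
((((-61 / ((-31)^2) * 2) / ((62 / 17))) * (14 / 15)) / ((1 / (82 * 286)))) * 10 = -680952272 / 89373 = -7619.22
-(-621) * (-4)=-2484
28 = 28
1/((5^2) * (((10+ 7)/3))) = 3/425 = 0.01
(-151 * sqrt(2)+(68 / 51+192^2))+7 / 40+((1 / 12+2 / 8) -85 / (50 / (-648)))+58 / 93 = 47080401 / 1240 -151 * sqrt(2) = 37754.52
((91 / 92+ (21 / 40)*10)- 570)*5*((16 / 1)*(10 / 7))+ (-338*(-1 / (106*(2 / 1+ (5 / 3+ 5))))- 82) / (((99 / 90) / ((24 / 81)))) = -163340266520 / 2534301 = -64451.80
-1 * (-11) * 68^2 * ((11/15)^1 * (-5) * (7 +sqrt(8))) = -1833014.76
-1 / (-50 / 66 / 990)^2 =-42693156 / 25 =-1707726.24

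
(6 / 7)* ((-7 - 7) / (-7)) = 12 / 7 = 1.71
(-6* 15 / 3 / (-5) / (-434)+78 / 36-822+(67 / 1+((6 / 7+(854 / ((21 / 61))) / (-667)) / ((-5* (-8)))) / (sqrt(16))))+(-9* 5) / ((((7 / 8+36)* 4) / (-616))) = -13783717329 / 24398860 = -564.93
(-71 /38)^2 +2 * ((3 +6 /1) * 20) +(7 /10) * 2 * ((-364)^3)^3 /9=-1133907652040956643455244227 /64980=-17450102370590283832798.46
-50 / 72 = -25 / 36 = -0.69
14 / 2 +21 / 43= 322 / 43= 7.49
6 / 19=0.32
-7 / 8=-0.88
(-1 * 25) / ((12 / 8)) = -50 / 3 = -16.67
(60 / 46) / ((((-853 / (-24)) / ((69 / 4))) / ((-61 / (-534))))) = 5490 / 75917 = 0.07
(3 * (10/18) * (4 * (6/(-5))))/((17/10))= -80/17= -4.71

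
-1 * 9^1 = -9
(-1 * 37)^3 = -50653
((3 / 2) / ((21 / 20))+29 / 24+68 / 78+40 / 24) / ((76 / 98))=79121 / 11856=6.67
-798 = -798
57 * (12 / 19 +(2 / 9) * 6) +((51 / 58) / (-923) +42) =8244185 / 53534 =154.00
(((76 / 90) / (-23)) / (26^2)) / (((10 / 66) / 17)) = -3553 / 583050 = -0.01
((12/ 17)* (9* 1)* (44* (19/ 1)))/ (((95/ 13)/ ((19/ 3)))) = 391248/ 85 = 4602.92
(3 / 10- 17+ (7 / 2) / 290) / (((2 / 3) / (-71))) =2061627 / 1160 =1777.26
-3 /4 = -0.75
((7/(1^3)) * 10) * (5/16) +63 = 679/8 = 84.88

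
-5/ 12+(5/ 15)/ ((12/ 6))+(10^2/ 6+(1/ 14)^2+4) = 3002/ 147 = 20.42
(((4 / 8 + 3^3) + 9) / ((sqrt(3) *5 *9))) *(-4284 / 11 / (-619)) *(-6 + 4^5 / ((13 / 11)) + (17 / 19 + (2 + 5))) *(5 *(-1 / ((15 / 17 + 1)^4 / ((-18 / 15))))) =38904551772667 *sqrt(3) / 551099760640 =122.27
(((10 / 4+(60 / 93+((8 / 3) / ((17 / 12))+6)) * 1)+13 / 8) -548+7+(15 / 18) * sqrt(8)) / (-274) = 2227513 / 1155184 -5 * sqrt(2) / 822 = 1.92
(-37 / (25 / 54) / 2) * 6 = -5994 / 25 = -239.76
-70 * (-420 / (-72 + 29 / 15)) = -441000 / 1051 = -419.60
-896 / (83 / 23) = -20608 / 83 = -248.29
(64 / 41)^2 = 4096 / 1681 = 2.44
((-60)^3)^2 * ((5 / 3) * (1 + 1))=155520000000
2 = 2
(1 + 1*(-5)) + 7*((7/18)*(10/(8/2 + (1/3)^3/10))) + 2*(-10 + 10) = 3026/1081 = 2.80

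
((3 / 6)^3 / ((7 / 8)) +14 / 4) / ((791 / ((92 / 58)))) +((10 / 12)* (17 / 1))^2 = 1160182153 / 5780628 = 200.70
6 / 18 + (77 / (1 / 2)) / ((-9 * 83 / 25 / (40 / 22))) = -6751 / 747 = -9.04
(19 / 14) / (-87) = -0.02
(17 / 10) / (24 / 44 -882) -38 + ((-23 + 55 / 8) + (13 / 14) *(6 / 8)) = -36264349 / 678720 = -53.43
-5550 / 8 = -2775 / 4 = -693.75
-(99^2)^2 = -96059601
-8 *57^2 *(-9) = 233928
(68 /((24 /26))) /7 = 221 /21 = 10.52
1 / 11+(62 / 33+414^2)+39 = 5657420 / 33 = 171436.97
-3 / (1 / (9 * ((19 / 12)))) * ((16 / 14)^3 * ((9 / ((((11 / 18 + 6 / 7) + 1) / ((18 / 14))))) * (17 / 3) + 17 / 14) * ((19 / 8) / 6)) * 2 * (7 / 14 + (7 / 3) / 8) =-829630345 / 746711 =-1111.05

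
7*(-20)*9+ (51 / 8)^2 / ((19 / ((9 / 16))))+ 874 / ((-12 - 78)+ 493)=-9852929309 / 7840768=-1256.63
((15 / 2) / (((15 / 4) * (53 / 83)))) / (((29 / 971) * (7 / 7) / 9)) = 1450674 / 1537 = 943.83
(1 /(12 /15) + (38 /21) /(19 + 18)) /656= 4037 /2038848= 0.00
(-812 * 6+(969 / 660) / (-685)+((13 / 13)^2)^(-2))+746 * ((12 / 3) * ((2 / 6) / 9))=-19369931821 / 4068900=-4760.48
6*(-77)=-462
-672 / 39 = -224 / 13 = -17.23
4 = 4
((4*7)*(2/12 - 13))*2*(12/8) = -1078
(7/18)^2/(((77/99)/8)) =1.56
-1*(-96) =96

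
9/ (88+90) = 9/ 178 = 0.05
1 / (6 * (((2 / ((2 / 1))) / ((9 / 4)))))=0.38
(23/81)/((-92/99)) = -11/36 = -0.31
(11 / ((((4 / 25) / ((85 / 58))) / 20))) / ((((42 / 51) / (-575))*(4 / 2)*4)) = -1142453125 / 6496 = -175870.25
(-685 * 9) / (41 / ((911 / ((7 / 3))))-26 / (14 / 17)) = 117942615 / 601984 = 195.92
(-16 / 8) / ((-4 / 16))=8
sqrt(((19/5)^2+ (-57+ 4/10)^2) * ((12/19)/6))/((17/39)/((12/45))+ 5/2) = 104 * sqrt(30571)/4085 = 4.45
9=9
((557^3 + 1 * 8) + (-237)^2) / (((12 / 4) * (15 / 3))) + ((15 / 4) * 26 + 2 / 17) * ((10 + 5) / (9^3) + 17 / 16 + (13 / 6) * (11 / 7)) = 10664370070331 / 925344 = 11524762.76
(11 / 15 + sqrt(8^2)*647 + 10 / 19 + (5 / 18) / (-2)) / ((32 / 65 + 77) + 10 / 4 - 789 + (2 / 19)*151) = -230174789 / 30815802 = -7.47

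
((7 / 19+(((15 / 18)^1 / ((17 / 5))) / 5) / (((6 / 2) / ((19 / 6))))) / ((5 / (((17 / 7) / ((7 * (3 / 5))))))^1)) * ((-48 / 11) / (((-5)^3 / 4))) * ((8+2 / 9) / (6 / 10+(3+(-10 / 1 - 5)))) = -17353888 / 3546202275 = -0.00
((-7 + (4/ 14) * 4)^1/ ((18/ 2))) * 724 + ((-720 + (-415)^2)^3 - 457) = 317812450511536900/ 63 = 5044642071611696.83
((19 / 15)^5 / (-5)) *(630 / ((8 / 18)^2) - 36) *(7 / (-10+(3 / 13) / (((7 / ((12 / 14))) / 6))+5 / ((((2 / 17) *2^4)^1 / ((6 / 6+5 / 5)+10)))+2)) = -1628827053217 / 2720671875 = -598.69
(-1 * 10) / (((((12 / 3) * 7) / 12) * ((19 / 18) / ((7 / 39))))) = -180 / 247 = -0.73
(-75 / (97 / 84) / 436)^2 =2480625 / 111788329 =0.02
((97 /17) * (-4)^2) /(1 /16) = 24832 /17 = 1460.71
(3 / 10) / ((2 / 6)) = 9 / 10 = 0.90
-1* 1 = -1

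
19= 19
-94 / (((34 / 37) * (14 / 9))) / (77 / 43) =-672993 / 18326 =-36.72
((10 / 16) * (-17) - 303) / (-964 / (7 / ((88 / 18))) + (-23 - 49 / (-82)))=6480747 / 14375372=0.45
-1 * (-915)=915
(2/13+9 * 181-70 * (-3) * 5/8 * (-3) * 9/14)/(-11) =-143107/1144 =-125.09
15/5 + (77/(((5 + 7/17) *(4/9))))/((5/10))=12333/184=67.03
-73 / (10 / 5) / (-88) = 73 / 176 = 0.41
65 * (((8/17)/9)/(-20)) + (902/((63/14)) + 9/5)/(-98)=-55819/24990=-2.23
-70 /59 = -1.19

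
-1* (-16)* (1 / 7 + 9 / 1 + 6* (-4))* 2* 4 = -13312 / 7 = -1901.71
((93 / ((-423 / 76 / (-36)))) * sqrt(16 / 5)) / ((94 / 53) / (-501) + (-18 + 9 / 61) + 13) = -91586182752 * sqrt(5) / 924187085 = -221.59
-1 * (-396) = 396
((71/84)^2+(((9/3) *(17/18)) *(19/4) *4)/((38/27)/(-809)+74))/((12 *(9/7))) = 1027813123/10997604576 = 0.09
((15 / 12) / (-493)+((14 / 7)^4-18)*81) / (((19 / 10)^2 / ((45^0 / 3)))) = -7986725 / 533919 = -14.96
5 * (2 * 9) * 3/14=135/7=19.29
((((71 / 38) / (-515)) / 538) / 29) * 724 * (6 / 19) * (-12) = 925272 / 1450322915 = 0.00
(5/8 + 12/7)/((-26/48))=-393/91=-4.32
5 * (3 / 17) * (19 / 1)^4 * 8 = 15638520 / 17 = 919912.94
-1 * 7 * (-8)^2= -448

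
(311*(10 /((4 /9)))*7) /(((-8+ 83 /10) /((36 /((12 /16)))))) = 7837200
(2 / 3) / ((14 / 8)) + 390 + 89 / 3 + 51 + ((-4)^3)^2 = 95908 / 21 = 4567.05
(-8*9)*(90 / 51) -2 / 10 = -10817 / 85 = -127.26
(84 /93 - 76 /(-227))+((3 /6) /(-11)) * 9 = 128331 /154814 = 0.83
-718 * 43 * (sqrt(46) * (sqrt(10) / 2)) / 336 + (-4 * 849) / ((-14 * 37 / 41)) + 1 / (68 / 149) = 4772615 / 17612-15437 * sqrt(115) / 168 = -714.39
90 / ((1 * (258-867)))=-30 / 203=-0.15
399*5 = 1995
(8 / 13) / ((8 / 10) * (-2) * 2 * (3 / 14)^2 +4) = 245 / 1534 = 0.16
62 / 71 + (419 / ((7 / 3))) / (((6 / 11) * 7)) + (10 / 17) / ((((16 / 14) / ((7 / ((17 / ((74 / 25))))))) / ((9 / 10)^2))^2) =8262910405755711 / 170923270000000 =48.34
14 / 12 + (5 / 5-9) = -6.83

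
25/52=0.48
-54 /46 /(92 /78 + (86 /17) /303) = -200889 /204700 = -0.98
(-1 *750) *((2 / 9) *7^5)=-2801166.67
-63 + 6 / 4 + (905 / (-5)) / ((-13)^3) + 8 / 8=-265475 / 4394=-60.42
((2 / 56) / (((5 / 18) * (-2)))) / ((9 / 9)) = -9 / 140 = -0.06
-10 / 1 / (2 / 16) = -80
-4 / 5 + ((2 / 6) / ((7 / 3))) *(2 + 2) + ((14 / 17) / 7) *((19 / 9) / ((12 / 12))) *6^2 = 8.71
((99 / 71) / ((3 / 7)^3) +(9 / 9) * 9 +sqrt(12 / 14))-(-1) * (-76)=-10498 / 213 +sqrt(42) / 7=-48.36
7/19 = 0.37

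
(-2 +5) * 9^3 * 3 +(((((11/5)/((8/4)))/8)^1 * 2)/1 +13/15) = 787457/120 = 6562.14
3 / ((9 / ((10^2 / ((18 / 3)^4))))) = 0.03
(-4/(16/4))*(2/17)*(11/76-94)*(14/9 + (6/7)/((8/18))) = 447341/11628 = 38.47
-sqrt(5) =-2.24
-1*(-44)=44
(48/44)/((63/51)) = 68/77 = 0.88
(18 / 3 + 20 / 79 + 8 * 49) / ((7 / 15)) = 853.40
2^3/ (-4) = -2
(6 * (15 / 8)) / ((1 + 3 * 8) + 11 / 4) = 15 / 37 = 0.41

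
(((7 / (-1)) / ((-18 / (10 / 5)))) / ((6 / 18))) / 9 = 7 / 27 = 0.26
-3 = -3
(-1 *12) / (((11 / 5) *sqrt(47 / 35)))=-60 *sqrt(1645) / 517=-4.71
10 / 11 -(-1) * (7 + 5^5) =34462 / 11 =3132.91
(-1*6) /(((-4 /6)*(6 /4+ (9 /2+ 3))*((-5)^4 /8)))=8 /625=0.01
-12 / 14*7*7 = -42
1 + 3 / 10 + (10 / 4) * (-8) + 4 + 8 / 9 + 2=-1063 / 90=-11.81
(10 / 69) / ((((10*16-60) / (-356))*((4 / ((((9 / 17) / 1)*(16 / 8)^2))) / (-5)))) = 534 / 391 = 1.37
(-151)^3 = -3442951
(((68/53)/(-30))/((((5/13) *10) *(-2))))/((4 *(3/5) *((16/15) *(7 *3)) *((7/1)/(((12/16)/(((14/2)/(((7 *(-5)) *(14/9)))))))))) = -221/2564352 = -0.00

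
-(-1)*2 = 2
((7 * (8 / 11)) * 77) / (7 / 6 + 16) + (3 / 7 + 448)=339781 / 721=471.26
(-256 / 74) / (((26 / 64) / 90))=-368640 / 481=-766.40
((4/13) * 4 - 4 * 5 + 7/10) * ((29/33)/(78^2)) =-2523/966680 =-0.00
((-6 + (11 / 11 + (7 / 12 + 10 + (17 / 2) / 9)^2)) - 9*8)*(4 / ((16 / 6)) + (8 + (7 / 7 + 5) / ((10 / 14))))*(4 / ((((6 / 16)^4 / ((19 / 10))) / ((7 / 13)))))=441449582336 / 2132325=207027.34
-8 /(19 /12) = -96 /19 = -5.05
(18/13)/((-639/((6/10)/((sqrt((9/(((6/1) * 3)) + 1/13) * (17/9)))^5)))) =-2808 * sqrt(6630)/218014375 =-0.00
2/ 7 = 0.29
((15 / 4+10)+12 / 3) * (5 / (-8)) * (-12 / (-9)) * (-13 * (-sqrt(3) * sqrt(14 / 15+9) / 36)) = -923 * sqrt(745) / 864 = -29.16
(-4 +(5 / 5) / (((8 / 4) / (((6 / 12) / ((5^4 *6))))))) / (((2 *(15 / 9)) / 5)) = -59999 / 10000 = -6.00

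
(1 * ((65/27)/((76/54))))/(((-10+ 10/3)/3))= -117/152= -0.77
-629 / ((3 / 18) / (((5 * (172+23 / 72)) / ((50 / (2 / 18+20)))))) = -1412524543 / 1080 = -1307893.10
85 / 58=1.47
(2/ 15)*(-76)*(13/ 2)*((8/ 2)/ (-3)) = 87.82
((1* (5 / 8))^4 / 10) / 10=25 / 16384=0.00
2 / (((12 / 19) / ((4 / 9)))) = 38 / 27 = 1.41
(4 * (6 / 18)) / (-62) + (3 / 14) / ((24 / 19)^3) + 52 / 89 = 119089613 / 177988608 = 0.67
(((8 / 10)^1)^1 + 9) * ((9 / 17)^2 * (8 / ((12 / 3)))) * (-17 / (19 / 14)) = -111132 / 1615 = -68.81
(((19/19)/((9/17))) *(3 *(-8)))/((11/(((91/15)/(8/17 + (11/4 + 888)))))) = -0.03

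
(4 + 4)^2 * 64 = 4096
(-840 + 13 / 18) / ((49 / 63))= -15107 / 14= -1079.07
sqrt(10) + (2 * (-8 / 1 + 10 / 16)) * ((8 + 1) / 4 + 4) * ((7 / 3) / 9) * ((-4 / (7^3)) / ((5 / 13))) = 3.89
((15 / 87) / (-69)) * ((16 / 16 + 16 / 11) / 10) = -9 / 14674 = -0.00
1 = 1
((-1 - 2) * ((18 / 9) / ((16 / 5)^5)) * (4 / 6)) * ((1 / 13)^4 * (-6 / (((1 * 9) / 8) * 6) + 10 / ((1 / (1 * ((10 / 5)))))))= -134375 / 16845963264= -0.00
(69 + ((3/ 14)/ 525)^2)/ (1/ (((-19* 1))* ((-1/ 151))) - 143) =-7869277519/ 15402415000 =-0.51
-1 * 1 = -1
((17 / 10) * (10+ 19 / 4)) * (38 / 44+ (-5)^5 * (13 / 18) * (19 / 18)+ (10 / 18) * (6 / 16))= -17024529827 / 285120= -59710.05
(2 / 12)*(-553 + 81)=-78.67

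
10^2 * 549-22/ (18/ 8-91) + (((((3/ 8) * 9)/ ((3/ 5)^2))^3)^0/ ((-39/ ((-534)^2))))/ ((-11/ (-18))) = 2179628804/ 50765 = 42935.66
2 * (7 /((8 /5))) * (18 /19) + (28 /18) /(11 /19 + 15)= 8.39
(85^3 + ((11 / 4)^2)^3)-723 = 2514266153 / 4096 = 613834.51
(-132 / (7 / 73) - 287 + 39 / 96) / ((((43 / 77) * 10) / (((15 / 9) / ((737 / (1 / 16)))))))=-124183 / 2950144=-0.04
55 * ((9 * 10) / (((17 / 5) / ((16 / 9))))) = 44000 / 17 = 2588.24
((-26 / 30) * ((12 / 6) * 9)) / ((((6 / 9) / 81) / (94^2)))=-83738772 / 5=-16747754.40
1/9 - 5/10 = -0.39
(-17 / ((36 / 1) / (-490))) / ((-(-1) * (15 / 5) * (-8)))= -4165 / 432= -9.64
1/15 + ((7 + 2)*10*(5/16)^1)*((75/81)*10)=15629/60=260.48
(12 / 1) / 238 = 6 / 119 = 0.05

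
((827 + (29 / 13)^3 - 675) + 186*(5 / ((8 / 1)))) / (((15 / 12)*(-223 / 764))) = -1875571868 / 2449655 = -765.65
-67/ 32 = -2.09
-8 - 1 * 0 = -8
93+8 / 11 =1031 / 11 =93.73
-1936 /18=-968 /9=-107.56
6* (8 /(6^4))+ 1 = 1.04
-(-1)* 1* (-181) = -181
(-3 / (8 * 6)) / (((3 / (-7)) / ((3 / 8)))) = 7 / 128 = 0.05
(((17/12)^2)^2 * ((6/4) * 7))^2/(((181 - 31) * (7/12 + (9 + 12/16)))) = 341812114609/296209612800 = 1.15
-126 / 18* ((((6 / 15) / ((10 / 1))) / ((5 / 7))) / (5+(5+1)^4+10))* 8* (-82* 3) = 32144 / 54625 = 0.59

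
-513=-513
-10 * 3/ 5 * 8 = -48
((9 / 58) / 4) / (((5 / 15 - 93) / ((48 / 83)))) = -81 / 334573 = -0.00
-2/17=-0.12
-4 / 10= -2 / 5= -0.40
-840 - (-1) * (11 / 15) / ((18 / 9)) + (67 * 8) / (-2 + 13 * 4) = -124337 / 150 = -828.91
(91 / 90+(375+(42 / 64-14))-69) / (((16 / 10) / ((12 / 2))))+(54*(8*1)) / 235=99542923 / 90240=1103.09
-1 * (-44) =44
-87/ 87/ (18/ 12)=-2/ 3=-0.67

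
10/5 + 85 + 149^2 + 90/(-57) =423442/19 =22286.42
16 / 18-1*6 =-46 / 9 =-5.11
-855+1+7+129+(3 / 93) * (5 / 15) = -66773 / 93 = -717.99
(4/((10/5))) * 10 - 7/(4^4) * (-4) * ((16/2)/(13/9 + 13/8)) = 4483/221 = 20.29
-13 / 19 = -0.68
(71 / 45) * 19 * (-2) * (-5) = 2698 / 9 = 299.78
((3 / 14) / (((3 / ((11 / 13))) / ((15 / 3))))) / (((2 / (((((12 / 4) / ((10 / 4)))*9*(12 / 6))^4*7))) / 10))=748268928 / 325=2302365.93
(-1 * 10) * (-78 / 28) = 195 / 7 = 27.86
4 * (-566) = -2264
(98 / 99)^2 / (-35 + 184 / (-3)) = -9604 / 944163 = -0.01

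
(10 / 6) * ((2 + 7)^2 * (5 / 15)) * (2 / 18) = 5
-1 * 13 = -13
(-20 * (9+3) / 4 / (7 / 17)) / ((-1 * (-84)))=-85 / 49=-1.73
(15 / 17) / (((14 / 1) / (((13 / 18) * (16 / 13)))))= 20 / 357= 0.06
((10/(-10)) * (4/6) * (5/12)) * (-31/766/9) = 155/124092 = 0.00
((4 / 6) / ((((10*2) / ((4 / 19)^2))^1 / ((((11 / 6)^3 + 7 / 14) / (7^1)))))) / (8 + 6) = 1439 / 14328090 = 0.00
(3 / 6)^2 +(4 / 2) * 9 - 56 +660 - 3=2477 / 4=619.25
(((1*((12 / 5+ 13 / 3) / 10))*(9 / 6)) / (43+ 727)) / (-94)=-0.00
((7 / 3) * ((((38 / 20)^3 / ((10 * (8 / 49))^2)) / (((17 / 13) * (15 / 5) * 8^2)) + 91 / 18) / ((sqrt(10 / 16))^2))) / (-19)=-2222275089307 / 2232576000000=-1.00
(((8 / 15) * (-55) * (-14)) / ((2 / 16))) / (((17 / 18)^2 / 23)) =24482304 / 289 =84713.85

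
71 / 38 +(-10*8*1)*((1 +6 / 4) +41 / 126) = -224.16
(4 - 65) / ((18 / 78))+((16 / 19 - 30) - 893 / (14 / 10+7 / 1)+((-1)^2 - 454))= -226845 / 266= -852.80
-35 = -35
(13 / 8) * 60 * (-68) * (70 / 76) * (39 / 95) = -904995 / 361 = -2506.91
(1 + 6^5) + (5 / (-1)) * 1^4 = 7772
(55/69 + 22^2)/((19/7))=234157/1311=178.61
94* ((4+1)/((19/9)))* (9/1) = 38070/19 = 2003.68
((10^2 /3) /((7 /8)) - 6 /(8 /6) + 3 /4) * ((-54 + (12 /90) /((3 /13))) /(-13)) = 346777 /2457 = 141.14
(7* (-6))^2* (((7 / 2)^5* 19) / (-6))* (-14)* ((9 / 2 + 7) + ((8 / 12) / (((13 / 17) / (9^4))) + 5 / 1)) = 49008100973265 / 208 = 235615870063.77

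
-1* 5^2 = -25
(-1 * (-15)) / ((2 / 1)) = 15 / 2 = 7.50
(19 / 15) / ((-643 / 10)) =-38 / 1929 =-0.02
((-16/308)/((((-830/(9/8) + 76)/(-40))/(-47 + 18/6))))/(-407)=-1440/4242161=-0.00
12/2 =6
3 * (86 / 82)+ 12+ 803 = 33544 / 41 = 818.15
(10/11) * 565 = 5650/11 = 513.64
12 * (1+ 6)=84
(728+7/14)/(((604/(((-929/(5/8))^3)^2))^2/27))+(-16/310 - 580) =1082189817504970650063078487525061453451557759170012/172566162109375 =6271158866122679654200749000000000000.00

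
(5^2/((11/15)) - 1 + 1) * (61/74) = 22875/814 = 28.10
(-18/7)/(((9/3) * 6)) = -1/7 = -0.14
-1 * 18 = -18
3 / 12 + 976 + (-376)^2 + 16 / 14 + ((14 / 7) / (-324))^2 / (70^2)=18306019966501 / 128595600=142353.39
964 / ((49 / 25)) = 24100 / 49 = 491.84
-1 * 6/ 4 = -3/ 2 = -1.50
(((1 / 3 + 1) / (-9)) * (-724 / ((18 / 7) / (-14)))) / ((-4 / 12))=141904 / 81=1751.90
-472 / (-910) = 236 / 455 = 0.52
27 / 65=0.42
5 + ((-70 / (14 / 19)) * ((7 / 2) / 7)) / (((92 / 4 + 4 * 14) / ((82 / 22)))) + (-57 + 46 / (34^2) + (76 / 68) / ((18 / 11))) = -241931431 / 4520538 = -53.52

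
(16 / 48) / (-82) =-1 / 246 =-0.00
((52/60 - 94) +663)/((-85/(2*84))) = -478688/425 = -1126.32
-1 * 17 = -17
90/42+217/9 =1654/63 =26.25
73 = 73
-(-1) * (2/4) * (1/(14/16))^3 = 256/343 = 0.75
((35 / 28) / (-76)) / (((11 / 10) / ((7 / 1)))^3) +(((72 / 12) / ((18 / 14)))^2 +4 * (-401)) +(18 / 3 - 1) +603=-445397279 / 455202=-978.46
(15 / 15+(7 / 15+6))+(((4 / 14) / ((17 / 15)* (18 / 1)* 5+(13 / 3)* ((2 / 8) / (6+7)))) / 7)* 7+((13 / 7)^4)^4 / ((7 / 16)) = 798630252939709890248 / 17447288549040525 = 45773.89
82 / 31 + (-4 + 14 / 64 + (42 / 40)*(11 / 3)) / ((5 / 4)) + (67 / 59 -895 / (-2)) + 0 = 165098619 / 365800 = 451.34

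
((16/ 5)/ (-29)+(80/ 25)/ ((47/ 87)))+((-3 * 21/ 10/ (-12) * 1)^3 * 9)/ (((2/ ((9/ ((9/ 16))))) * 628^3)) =15698911457015887/ 2700628049408000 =5.81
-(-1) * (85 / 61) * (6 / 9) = 170 / 183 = 0.93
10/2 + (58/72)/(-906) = 163051/32616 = 5.00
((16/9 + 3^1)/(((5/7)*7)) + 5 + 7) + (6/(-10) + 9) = 961/45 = 21.36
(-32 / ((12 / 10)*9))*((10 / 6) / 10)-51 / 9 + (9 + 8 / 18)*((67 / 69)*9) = 142288 / 1863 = 76.38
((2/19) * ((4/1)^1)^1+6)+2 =8.42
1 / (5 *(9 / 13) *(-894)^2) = 13 / 35965620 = 0.00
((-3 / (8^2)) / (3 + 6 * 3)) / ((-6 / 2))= 0.00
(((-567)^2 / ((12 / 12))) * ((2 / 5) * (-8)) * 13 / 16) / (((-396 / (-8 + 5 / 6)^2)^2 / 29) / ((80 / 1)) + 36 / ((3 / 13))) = -138121102279251 / 25781993572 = -5357.27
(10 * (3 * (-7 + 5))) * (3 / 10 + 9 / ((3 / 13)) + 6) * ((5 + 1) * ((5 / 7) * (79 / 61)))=-15085.85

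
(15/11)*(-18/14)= -135/77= -1.75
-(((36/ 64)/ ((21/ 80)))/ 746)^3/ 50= -135/ 284800402096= -0.00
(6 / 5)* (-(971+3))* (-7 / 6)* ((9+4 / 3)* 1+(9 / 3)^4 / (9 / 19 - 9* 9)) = 16216613 / 1275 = 12718.91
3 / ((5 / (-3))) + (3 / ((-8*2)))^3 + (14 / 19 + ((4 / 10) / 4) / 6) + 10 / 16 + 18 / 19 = 606193 / 1167360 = 0.52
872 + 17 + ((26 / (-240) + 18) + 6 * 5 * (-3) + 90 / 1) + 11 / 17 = 1851379 / 2040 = 907.54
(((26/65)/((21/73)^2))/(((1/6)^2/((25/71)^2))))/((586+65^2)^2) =5329000/5717201398489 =0.00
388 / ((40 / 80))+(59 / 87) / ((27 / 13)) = 1823591 / 2349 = 776.33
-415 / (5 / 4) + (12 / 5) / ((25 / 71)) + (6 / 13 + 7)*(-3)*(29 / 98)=-52840427 / 159250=-331.81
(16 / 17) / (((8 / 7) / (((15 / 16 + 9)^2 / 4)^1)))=20.33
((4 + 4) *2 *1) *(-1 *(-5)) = 80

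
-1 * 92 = -92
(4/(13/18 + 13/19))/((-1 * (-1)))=1368/481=2.84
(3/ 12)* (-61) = -61/ 4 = -15.25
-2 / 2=-1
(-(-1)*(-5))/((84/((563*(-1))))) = 2815/84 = 33.51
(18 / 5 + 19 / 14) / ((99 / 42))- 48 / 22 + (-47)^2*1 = 364472 / 165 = 2208.92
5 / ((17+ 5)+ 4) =0.19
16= 16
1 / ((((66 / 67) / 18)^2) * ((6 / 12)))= 80802 / 121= 667.79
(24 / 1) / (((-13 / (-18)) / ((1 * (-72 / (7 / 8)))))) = -248832 / 91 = -2734.42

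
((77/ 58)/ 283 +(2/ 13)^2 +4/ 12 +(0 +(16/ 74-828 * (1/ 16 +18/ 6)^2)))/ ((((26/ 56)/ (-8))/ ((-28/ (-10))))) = 3749042657010679/ 10007082345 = 374638.93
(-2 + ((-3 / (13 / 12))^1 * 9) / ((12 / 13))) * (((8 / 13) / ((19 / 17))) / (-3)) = 3944 / 741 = 5.32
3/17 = 0.18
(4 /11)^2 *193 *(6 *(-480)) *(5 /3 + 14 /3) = -56325120 /121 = -465496.86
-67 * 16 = -1072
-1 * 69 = -69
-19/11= -1.73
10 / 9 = 1.11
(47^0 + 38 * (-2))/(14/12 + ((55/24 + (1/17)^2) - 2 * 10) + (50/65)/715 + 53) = -967051800/470153113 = -2.06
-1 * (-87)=87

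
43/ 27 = 1.59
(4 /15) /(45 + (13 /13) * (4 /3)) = 4 /695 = 0.01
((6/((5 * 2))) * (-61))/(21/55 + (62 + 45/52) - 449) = 34892/367751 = 0.09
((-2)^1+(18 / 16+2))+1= 17 / 8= 2.12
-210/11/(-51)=0.37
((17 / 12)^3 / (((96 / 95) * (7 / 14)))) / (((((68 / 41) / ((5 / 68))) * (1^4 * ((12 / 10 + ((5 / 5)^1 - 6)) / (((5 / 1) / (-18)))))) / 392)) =21345625 / 2985984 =7.15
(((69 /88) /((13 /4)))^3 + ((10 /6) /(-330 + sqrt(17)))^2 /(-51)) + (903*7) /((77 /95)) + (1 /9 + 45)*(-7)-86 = 941627387924487489013975 /127300743879055831656-5500*sqrt(17) /1813892676417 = 7396.87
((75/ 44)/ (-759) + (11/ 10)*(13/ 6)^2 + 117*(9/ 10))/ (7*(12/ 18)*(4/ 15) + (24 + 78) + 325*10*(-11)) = -110669311/ 35713771456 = -0.00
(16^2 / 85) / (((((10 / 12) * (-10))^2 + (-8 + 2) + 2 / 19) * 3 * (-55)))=-0.00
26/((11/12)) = 312/11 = 28.36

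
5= 5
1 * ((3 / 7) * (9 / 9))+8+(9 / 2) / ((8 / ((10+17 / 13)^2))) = 1520903 / 18928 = 80.35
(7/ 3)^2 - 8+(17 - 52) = -338/ 9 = -37.56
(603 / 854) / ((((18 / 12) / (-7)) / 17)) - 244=-18301 / 61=-300.02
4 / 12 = 1 / 3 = 0.33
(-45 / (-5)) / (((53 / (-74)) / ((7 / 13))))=-4662 / 689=-6.77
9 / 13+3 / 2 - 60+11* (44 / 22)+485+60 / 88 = 64332 / 143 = 449.87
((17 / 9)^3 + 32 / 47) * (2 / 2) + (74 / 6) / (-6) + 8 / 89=33266299 / 6098814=5.45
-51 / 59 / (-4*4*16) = 51 / 15104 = 0.00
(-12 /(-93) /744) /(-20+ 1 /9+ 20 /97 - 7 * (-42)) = 291 /460278638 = 0.00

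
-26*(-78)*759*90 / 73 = 138532680 / 73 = 1897707.95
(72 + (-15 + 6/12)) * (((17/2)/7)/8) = 1955/224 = 8.73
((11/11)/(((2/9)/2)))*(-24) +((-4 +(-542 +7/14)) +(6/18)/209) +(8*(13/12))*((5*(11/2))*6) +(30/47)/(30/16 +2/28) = 4296722743/6424242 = 668.83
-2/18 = -1/9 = -0.11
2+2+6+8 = 18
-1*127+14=-113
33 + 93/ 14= 555/ 14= 39.64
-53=-53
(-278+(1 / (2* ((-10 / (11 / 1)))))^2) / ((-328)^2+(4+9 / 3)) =-111079 / 43036400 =-0.00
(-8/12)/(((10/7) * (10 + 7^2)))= -0.01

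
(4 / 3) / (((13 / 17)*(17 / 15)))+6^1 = 98 / 13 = 7.54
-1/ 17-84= -1429/ 17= -84.06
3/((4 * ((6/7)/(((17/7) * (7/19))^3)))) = 34391/54872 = 0.63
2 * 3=6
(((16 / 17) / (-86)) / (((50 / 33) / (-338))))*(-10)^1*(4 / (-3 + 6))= -118976 / 3655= -32.55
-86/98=-43/49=-0.88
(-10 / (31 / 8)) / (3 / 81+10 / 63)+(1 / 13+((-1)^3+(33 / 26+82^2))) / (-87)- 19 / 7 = -1692440003 / 18161598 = -93.19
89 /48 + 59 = 60.85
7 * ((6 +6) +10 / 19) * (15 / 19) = 24990 / 361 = 69.22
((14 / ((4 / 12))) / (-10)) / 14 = -3 / 10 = -0.30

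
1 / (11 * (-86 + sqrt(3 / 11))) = -86 / 81353 - sqrt(33) / 894883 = -0.00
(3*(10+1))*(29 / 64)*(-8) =-957 / 8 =-119.62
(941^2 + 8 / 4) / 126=98387 / 14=7027.64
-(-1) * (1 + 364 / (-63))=-43 / 9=-4.78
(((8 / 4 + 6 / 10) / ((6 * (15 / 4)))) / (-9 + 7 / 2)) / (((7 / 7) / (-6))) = 104 / 825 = 0.13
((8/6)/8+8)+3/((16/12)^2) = 473/48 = 9.85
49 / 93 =0.53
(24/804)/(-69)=-0.00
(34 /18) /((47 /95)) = 1615 /423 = 3.82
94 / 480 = 47 / 240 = 0.20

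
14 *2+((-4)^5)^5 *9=-10133099161583588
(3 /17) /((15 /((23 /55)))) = 23 /4675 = 0.00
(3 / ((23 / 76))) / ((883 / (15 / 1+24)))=8892 / 20309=0.44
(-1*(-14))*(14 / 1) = 196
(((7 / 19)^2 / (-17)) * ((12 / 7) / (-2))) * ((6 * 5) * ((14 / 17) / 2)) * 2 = 17640 / 104329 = 0.17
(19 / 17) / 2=19 / 34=0.56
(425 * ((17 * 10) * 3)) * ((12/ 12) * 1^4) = 216750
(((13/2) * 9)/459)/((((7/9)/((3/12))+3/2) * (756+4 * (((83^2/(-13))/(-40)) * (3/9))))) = 15210/425739619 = 0.00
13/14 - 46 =-631/14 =-45.07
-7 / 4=-1.75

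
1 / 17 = 0.06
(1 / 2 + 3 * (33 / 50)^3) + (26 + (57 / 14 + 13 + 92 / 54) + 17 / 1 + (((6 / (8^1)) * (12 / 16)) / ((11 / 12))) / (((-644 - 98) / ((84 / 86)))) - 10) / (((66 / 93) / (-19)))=-1127694564274358 / 814350796875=-1384.78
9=9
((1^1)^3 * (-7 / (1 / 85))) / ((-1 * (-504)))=-85 / 72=-1.18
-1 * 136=-136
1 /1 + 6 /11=17 /11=1.55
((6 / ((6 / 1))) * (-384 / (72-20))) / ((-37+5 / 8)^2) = -2048 / 366951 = -0.01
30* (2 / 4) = 15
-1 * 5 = -5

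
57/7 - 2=43/7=6.14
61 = 61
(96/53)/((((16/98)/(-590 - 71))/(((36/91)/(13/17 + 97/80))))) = -1467.28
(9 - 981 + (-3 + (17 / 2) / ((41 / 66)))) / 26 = -19707 / 533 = -36.97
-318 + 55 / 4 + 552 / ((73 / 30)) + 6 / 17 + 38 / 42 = -7937449 / 104244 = -76.14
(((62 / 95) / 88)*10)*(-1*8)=-124 / 209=-0.59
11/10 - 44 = -42.90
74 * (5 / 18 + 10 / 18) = 185 / 3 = 61.67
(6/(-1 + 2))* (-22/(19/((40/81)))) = -3.43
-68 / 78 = -34 / 39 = -0.87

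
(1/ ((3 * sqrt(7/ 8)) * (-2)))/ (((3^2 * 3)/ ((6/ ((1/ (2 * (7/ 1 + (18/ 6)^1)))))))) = -40 * sqrt(14)/ 189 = -0.79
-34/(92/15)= -5.54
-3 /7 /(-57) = 1 /133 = 0.01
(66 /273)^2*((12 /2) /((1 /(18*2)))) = 104544 /8281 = 12.62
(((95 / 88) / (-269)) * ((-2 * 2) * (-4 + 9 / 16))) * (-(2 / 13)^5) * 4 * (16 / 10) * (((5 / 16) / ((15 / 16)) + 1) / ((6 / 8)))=48640 / 898900353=0.00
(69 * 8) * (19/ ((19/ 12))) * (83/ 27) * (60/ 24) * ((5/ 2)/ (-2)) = -190900/ 3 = -63633.33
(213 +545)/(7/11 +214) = 8338/2361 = 3.53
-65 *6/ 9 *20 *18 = -15600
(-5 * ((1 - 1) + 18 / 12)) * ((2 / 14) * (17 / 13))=-255 / 182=-1.40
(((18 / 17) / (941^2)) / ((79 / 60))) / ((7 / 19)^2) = 389880 / 58270848167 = 0.00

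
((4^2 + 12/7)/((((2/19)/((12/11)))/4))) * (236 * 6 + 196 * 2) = 102231552/77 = 1327682.49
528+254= 782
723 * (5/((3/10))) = 12050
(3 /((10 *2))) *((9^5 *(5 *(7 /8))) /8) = 1240029 /256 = 4843.86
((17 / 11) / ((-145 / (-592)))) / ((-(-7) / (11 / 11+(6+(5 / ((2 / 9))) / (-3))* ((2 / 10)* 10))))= -20128 / 11165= -1.80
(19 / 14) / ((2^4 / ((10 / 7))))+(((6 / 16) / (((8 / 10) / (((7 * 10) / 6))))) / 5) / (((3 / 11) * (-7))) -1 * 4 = -4.45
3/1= 3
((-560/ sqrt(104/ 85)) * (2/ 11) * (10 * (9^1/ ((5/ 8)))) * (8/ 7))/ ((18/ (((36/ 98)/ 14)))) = -23040 * sqrt(2210)/ 49049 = -22.08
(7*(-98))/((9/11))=-7546/9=-838.44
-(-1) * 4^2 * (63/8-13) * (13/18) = -533/9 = -59.22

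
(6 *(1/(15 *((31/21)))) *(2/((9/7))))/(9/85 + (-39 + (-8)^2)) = 1666/99231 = 0.02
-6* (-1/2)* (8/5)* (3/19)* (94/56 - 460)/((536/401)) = -46314297/178220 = -259.87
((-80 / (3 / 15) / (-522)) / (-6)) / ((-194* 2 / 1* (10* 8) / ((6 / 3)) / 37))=185 / 607608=0.00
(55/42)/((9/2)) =55/189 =0.29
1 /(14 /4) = 2 /7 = 0.29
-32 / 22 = -1.45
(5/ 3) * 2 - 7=-11/ 3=-3.67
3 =3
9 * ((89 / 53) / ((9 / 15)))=1335 / 53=25.19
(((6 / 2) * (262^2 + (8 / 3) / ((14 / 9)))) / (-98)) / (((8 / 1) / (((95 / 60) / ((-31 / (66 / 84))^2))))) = -138089435 / 516848864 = -0.27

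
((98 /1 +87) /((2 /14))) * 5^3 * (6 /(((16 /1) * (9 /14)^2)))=7931875 /54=146886.57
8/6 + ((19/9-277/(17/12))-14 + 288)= 12533/153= 81.92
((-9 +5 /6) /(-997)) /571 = 49 /3415722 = 0.00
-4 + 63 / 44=-113 / 44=-2.57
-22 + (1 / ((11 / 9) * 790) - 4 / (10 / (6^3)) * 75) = -56502371 / 8690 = -6502.00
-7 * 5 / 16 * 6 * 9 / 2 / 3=-315 / 16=-19.69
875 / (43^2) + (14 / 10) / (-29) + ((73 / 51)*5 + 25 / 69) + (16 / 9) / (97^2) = 70521991205152 / 8877029206455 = 7.94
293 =293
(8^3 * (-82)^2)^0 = 1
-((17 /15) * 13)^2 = -48841 /225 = -217.07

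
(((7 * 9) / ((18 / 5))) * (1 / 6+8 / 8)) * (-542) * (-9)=199185 / 2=99592.50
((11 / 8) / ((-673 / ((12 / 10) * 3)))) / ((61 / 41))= -4059 / 821060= -0.00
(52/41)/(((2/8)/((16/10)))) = 1664/205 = 8.12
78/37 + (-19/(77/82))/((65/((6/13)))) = 4729194/2407405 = 1.96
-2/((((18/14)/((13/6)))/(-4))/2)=728/27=26.96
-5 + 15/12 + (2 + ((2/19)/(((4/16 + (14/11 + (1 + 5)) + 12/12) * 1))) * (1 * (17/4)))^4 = 14.00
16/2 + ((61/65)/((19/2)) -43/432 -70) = -33078641/533520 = -62.00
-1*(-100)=100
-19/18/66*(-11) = 19/108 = 0.18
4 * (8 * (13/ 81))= 416/ 81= 5.14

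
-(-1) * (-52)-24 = -76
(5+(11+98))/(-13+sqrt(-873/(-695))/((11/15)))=-12462879/1401563 - 5643 * sqrt(67415)/1401563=-9.94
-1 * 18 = -18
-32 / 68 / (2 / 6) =-24 / 17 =-1.41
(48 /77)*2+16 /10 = 1096 /385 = 2.85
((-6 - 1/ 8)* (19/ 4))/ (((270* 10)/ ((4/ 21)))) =-133/ 64800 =-0.00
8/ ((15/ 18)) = 48/ 5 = 9.60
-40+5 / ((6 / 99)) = 85 / 2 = 42.50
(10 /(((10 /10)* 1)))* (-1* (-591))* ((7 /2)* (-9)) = -186165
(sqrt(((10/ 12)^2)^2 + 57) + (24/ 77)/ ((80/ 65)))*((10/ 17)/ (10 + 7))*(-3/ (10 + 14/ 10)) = -25*sqrt(74497)/ 98838 - 975/ 422807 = -0.07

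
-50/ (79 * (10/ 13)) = -65/ 79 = -0.82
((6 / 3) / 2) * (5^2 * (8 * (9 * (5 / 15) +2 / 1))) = 1000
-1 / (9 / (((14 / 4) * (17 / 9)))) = -119 / 162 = -0.73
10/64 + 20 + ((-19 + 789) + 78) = 27781/32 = 868.16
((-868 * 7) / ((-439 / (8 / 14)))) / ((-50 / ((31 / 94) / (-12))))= 6727 / 1547475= 0.00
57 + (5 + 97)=159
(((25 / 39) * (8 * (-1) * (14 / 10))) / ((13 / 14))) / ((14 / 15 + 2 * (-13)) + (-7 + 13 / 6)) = 39200 / 151593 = 0.26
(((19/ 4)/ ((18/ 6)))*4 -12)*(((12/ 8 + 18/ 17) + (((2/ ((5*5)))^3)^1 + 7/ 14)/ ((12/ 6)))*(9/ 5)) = -8953941/ 312500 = -28.65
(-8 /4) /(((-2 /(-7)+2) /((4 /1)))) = -7 /2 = -3.50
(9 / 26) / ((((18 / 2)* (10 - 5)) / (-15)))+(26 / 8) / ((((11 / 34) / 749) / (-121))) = -910409.62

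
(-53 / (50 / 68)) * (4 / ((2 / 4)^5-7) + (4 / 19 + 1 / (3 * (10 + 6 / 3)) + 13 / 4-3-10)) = 138608939 / 190665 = 726.98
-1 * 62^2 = -3844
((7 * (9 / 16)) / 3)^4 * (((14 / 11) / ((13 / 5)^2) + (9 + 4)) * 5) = 23840453385 / 121831424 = 195.68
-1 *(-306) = 306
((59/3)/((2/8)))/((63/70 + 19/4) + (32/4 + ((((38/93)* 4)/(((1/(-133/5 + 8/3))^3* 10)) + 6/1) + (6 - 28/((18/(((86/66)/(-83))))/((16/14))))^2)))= -3704772413430000/102884887267268861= -0.04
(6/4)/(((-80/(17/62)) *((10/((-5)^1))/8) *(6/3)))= 51/4960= 0.01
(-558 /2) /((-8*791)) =279 /6328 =0.04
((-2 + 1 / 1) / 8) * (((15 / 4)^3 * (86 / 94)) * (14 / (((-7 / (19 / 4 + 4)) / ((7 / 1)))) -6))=37297125 / 48128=774.96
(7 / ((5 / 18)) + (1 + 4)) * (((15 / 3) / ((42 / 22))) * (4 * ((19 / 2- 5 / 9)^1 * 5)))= 382030 / 27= 14149.26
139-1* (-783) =922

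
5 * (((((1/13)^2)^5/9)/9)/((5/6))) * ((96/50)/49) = 32/1519889872635225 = 0.00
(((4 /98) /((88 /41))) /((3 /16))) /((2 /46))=3772 /1617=2.33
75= 75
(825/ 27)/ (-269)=-275/ 2421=-0.11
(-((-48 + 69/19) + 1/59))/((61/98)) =4872364/68381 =71.25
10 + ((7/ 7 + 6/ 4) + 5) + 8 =51/ 2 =25.50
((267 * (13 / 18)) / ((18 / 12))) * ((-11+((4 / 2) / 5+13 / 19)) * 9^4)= -8363502.38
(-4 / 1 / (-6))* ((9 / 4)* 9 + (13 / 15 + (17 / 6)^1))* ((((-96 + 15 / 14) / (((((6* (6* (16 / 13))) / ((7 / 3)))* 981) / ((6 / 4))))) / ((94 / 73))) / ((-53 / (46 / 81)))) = 4631623919 / 4560476567040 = 0.00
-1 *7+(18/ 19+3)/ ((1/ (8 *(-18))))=-575.42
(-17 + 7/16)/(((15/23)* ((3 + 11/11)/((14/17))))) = -8533/1632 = -5.23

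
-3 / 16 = -0.19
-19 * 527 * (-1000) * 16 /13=160208000 /13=12323692.31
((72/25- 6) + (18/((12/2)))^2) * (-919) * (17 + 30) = -6349371/25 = -253974.84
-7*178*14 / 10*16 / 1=-139552 / 5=-27910.40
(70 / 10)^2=49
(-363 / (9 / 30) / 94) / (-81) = 605 / 3807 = 0.16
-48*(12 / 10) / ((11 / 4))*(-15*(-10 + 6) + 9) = -79488 / 55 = -1445.24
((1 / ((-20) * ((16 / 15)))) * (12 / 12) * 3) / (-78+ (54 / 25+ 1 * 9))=75 / 35648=0.00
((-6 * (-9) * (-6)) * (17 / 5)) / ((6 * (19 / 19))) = -918 / 5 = -183.60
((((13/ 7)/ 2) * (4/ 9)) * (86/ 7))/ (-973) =-2236/ 429093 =-0.01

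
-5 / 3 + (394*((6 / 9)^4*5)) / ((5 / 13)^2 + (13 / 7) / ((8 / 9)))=295446925 / 1715013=172.27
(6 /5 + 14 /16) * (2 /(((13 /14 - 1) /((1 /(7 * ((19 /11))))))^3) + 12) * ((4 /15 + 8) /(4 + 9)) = 78491938 /6687525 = 11.74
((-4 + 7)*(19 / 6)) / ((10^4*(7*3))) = 19 / 420000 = 0.00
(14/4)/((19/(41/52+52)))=19215/1976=9.72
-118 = -118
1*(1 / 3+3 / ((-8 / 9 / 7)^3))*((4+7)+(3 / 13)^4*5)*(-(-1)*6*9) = -398119501539 / 456976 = -871204.40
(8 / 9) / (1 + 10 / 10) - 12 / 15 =-16 / 45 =-0.36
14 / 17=0.82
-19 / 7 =-2.71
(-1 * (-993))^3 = 979146657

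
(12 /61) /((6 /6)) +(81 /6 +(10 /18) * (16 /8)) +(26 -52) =-12289 /1098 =-11.19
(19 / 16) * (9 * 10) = 855 / 8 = 106.88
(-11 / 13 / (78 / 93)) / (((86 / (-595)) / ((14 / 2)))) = 1420265 / 29068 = 48.86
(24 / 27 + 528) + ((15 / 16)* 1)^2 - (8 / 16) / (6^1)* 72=1206761 / 2304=523.77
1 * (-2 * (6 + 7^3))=-698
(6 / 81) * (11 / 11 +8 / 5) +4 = 566 / 135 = 4.19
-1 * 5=-5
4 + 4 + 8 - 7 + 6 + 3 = 18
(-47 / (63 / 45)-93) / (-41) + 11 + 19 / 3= 20.42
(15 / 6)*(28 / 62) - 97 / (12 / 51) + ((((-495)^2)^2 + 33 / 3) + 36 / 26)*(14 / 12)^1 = 338730166107943 / 4836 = 70043458665.83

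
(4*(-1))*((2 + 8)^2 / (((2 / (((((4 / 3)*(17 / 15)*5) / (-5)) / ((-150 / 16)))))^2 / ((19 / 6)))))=-8.23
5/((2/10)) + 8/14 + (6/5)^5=613807/21875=28.06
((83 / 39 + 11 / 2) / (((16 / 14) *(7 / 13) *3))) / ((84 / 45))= 425 / 192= 2.21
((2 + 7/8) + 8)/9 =29/24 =1.21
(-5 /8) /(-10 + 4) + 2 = 101 /48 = 2.10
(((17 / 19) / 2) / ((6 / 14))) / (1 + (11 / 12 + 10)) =238 / 2717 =0.09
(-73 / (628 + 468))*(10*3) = -1095 / 548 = -2.00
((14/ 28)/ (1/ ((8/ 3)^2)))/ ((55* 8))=4/ 495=0.01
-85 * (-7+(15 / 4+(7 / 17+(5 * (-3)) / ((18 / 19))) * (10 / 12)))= 24635 / 18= 1368.61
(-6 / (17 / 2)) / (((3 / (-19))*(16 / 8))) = 38 / 17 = 2.24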